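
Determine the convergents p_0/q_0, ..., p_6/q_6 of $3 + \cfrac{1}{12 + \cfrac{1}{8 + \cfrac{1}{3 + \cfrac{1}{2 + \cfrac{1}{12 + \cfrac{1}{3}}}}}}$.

Using the convergent recurrence p_i = a_i*p_{i-1} + p_{i-2}, q_i = a_i*q_{i-1} + q_{i-2} with p_{-2}=0, p_{-1}=1, q_{-2}=1, q_{-1}=0:
  i=0: a_0=3, p_0 = 3*1 + 0 = 3, q_0 = 3*0 + 1 = 1.
  i=1: a_1=12, p_1 = 12*3 + 1 = 37, q_1 = 12*1 + 0 = 12.
  i=2: a_2=8, p_2 = 8*37 + 3 = 299, q_2 = 8*12 + 1 = 97.
  i=3: a_3=3, p_3 = 3*299 + 37 = 934, q_3 = 3*97 + 12 = 303.
  i=4: a_4=2, p_4 = 2*934 + 299 = 2167, q_4 = 2*303 + 97 = 703.
  i=5: a_5=12, p_5 = 12*2167 + 934 = 26938, q_5 = 12*703 + 303 = 8739.
  i=6: a_6=3, p_6 = 3*26938 + 2167 = 82981, q_6 = 3*8739 + 703 = 26920.

3/1, 37/12, 299/97, 934/303, 2167/703, 26938/8739, 82981/26920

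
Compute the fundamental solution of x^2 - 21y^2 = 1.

(x, y) = (55, 12)

First expand sqrt(21) as a continued fraction. With x_i = (sqrt(21) + m_i)/d_i and (m_0, d_0) = (0, 1): a_0 = floor(sqrt(21)) = 4, since 4^2 = 16 <= 21 < 25 = 5^2.
Iterate m_{i+1} = d_i*a_i - m_i, d_{i+1} = (21 - m_{i+1}^2)/d_i, a_{i+1} = floor((a_0 + m_{i+1})/d_{i+1}):
  m_1 = 1*4 - 0 = 4, d_1 = (21 - 4^2)/1 = 5/1 = 5, a_1 = floor((4 + 4)/5) = 1.
  m_2 = 5*1 - 4 = 1, d_2 = (21 - 1^2)/5 = 20/5 = 4, a_2 = floor((4 + 1)/4) = 1.
  m_3 = 4*1 - 1 = 3, d_3 = (21 - 3^2)/4 = 12/4 = 3, a_3 = floor((4 + 3)/3) = 2.
  m_4 = 3*2 - 3 = 3, d_4 = (21 - 3^2)/3 = 12/3 = 4, a_4 = floor((4 + 3)/4) = 1.
  m_5 = 4*1 - 3 = 1, d_5 = (21 - 1^2)/4 = 20/4 = 5, a_5 = floor((4 + 1)/5) = 1.
  m_6 = 5*1 - 1 = 4, d_6 = (21 - 4^2)/5 = 5/5 = 1, a_6 = floor((4 + 4)/1) = 8.
  m_7 = 1*8 - 4 = 4, d_7 = (21 - 4^2)/1 = 5/1 = 5: (m_7, d_7) = (m_1, d_1) = (4, 5), so from here the quotients repeat a_1, ..., a_6; the period length is 6.
So sqrt(21) = [4; (1, 1, 2, 1, 1, 8)] with period length k = 6.
k is even, so the fundamental solution of x^2 - 21y^2 = 1 is (p_{k-1}, q_{k-1}) = (p_5, q_5); compute convergents through index 5.
Convergents (p_i = a_i*p_{i-1} + p_{i-2}, q_i = a_i*q_{i-1} + q_{i-2} with p_{-2}=0, p_{-1}=1, q_{-2}=1, q_{-1}=0):
  i=0: a_0=4, p_0 = 4*1 + 0 = 4, q_0 = 4*0 + 1 = 1.
  i=1: a_1=1, p_1 = 1*4 + 1 = 5, q_1 = 1*1 + 0 = 1.
  i=2: a_2=1, p_2 = 1*5 + 4 = 9, q_2 = 1*1 + 1 = 2.
  i=3: a_3=2, p_3 = 2*9 + 5 = 23, q_3 = 2*2 + 1 = 5.
  i=4: a_4=1, p_4 = 1*23 + 9 = 32, q_4 = 1*5 + 2 = 7.
  i=5: a_5=1, p_5 = 1*32 + 23 = 55, q_5 = 1*7 + 5 = 12.
Check: 55^2 - 21*12^2 = 3025 - 3024 = 1, so (x, y) = (55, 12) solves the equation, and by the theorem it is the least positive solution.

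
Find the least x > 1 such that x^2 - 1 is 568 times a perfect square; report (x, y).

First expand sqrt(568) as a continued fraction. With x_i = (sqrt(568) + m_i)/d_i and (m_0, d_0) = (0, 1): a_0 = floor(sqrt(568)) = 23, since 23^2 = 529 <= 568 < 576 = 24^2.
Iterate m_{i+1} = d_i*a_i - m_i, d_{i+1} = (568 - m_{i+1}^2)/d_i, a_{i+1} = floor((a_0 + m_{i+1})/d_{i+1}):
  m_1 = 1*23 - 0 = 23, d_1 = (568 - 23^2)/1 = 39/1 = 39, a_1 = floor((23 + 23)/39) = 1.
  m_2 = 39*1 - 23 = 16, d_2 = (568 - 16^2)/39 = 312/39 = 8, a_2 = floor((23 + 16)/8) = 4.
  m_3 = 8*4 - 16 = 16, d_3 = (568 - 16^2)/8 = 312/8 = 39, a_3 = floor((23 + 16)/39) = 1.
  m_4 = 39*1 - 16 = 23, d_4 = (568 - 23^2)/39 = 39/39 = 1, a_4 = floor((23 + 23)/1) = 46.
  m_5 = 1*46 - 23 = 23, d_5 = (568 - 23^2)/1 = 39/1 = 39: (m_5, d_5) = (m_1, d_1) = (23, 39), so from here the quotients repeat a_1, ..., a_4; the period length is 4.
So sqrt(568) = [23; (1, 4, 1, 46)] with period length k = 4.
k is even, so the fundamental solution of x^2 - 568y^2 = 1 is (p_{k-1}, q_{k-1}) = (p_3, q_3); compute convergents through index 3.
Convergents (p_i = a_i*p_{i-1} + p_{i-2}, q_i = a_i*q_{i-1} + q_{i-2} with p_{-2}=0, p_{-1}=1, q_{-2}=1, q_{-1}=0):
  i=0: a_0=23, p_0 = 23*1 + 0 = 23, q_0 = 23*0 + 1 = 1.
  i=1: a_1=1, p_1 = 1*23 + 1 = 24, q_1 = 1*1 + 0 = 1.
  i=2: a_2=4, p_2 = 4*24 + 23 = 119, q_2 = 4*1 + 1 = 5.
  i=3: a_3=1, p_3 = 1*119 + 24 = 143, q_3 = 1*5 + 1 = 6.
Check: 143^2 - 568*6^2 = 20449 - 20448 = 1, so (x, y) = (143, 6) solves the equation, and by the theorem it is the least positive solution.

(x, y) = (143, 6)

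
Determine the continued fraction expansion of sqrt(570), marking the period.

[23; (1, 6, 1, 46)]

Write x_i = (sqrt(570) + m_i)/d_i with (m_0, d_0) = (0, 1). a_0 = floor(sqrt(570)) = 23, since 23^2 = 529 <= 570 < 576 = 24^2.
Iterate m_{i+1} = d_i*a_i - m_i, d_{i+1} = (570 - m_{i+1}^2)/d_i, a_{i+1} = floor((a_0 + m_{i+1})/d_{i+1}):
  m_1 = 1*23 - 0 = 23, d_1 = (570 - 23^2)/1 = 41/1 = 41, a_1 = floor((23 + 23)/41) = 1.
  m_2 = 41*1 - 23 = 18, d_2 = (570 - 18^2)/41 = 246/41 = 6, a_2 = floor((23 + 18)/6) = 6.
  m_3 = 6*6 - 18 = 18, d_3 = (570 - 18^2)/6 = 246/6 = 41, a_3 = floor((23 + 18)/41) = 1.
  m_4 = 41*1 - 18 = 23, d_4 = (570 - 23^2)/41 = 41/41 = 1, a_4 = floor((23 + 23)/1) = 46.
  m_5 = 1*46 - 23 = 23, d_5 = (570 - 23^2)/1 = 41/1 = 41: (m_5, d_5) = (m_1, d_1) = (23, 41), so from here the quotients repeat a_1, ..., a_4; the period length is 4.
Hence the expansion of sqrt(570) is a_0 = 23 followed by the repeating block 1, 6, 1, 46 (period 4).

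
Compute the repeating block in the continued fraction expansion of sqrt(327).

[18; (12, 36)]

Write x_i = (sqrt(327) + m_i)/d_i with (m_0, d_0) = (0, 1). a_0 = floor(sqrt(327)) = 18, since 18^2 = 324 <= 327 < 361 = 19^2.
Iterate m_{i+1} = d_i*a_i - m_i, d_{i+1} = (327 - m_{i+1}^2)/d_i, a_{i+1} = floor((a_0 + m_{i+1})/d_{i+1}):
  m_1 = 1*18 - 0 = 18, d_1 = (327 - 18^2)/1 = 3/1 = 3, a_1 = floor((18 + 18)/3) = 12.
  m_2 = 3*12 - 18 = 18, d_2 = (327 - 18^2)/3 = 3/3 = 1, a_2 = floor((18 + 18)/1) = 36.
  m_3 = 1*36 - 18 = 18, d_3 = (327 - 18^2)/1 = 3/1 = 3: (m_3, d_3) = (m_1, d_1) = (18, 3), so from here the quotients repeat a_1, a_2; the period length is 2.
Hence the expansion of sqrt(327) is a_0 = 18 followed by the repeating block 12, 36 (period 2).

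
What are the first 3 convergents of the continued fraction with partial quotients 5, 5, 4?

Using the convergent recurrence p_i = a_i*p_{i-1} + p_{i-2}, q_i = a_i*q_{i-1} + q_{i-2} with p_{-2}=0, p_{-1}=1, q_{-2}=1, q_{-1}=0:
  i=0: a_0=5, p_0 = 5*1 + 0 = 5, q_0 = 5*0 + 1 = 1.
  i=1: a_1=5, p_1 = 5*5 + 1 = 26, q_1 = 5*1 + 0 = 5.
  i=2: a_2=4, p_2 = 4*26 + 5 = 109, q_2 = 4*5 + 1 = 21.

5/1, 26/5, 109/21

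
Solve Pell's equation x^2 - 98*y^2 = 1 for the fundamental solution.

(x, y) = (99, 10)

First expand sqrt(98) as a continued fraction. With x_i = (sqrt(98) + m_i)/d_i and (m_0, d_0) = (0, 1): a_0 = floor(sqrt(98)) = 9, since 9^2 = 81 <= 98 < 100 = 10^2.
Iterate m_{i+1} = d_i*a_i - m_i, d_{i+1} = (98 - m_{i+1}^2)/d_i, a_{i+1} = floor((a_0 + m_{i+1})/d_{i+1}):
  m_1 = 1*9 - 0 = 9, d_1 = (98 - 9^2)/1 = 17/1 = 17, a_1 = floor((9 + 9)/17) = 1.
  m_2 = 17*1 - 9 = 8, d_2 = (98 - 8^2)/17 = 34/17 = 2, a_2 = floor((9 + 8)/2) = 8.
  m_3 = 2*8 - 8 = 8, d_3 = (98 - 8^2)/2 = 34/2 = 17, a_3 = floor((9 + 8)/17) = 1.
  m_4 = 17*1 - 8 = 9, d_4 = (98 - 9^2)/17 = 17/17 = 1, a_4 = floor((9 + 9)/1) = 18.
  m_5 = 1*18 - 9 = 9, d_5 = (98 - 9^2)/1 = 17/1 = 17: (m_5, d_5) = (m_1, d_1) = (9, 17), so from here the quotients repeat a_1, ..., a_4; the period length is 4.
So sqrt(98) = [9; (1, 8, 1, 18)] with period length k = 4.
k is even, so the fundamental solution of x^2 - 98y^2 = 1 is (p_{k-1}, q_{k-1}) = (p_3, q_3); compute convergents through index 3.
Convergents (p_i = a_i*p_{i-1} + p_{i-2}, q_i = a_i*q_{i-1} + q_{i-2} with p_{-2}=0, p_{-1}=1, q_{-2}=1, q_{-1}=0):
  i=0: a_0=9, p_0 = 9*1 + 0 = 9, q_0 = 9*0 + 1 = 1.
  i=1: a_1=1, p_1 = 1*9 + 1 = 10, q_1 = 1*1 + 0 = 1.
  i=2: a_2=8, p_2 = 8*10 + 9 = 89, q_2 = 8*1 + 1 = 9.
  i=3: a_3=1, p_3 = 1*89 + 10 = 99, q_3 = 1*9 + 1 = 10.
Check: 99^2 - 98*10^2 = 9801 - 9800 = 1, so (x, y) = (99, 10) solves the equation, and by the theorem it is the least positive solution.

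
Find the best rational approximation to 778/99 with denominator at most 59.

448/57

Expand x = 778/99 as a continued fraction with the Euclidean algorithm:
  778 = 7*99 + 85, so a_0 = 7.
  99 = 1*85 + 14, so a_1 = 1.
  85 = 6*14 + 1, so a_2 = 6.
  14 = 14*1 + 0, so a_3 = 14.
so x = [7; 1, 6, 14].
Convergents (p_i = a_i*p_{i-1} + p_{i-2}, q_i = a_i*q_{i-1} + q_{i-2} with p_{-2}=0, p_{-1}=1, q_{-2}=1, q_{-1}=0), until the denominator exceeds 59:
  i=0: a_0=7, p_0 = 7*1 + 0 = 7, q_0 = 7*0 + 1 = 1.
  i=1: a_1=1, p_1 = 1*7 + 1 = 8, q_1 = 1*1 + 0 = 1.
  i=2: a_2=6, p_2 = 6*8 + 7 = 55, q_2 = 6*1 + 1 = 7.
  i=3: a_3=14, p_3 = 14*55 + 8 = 778, q_3 = 14*7 + 1 = 99.
q_3 = 99 > 59, so the last convergent with denominator <= 59 is p_2/q_2 = 55/7.
The closest fraction with denominator <= 59 is either p_2/q_2 or the intermediate fraction (k*p_2 + p_1)/(k*q_2 + q_1) with the largest k >= 1 whose denominator stays <= 59; these approach x as k grows, and every other convergent or intermediate fraction in range is farther away.
Largest k: floor((59 - q_1)/q_2) = floor((59 - 1)/7) = 8.
That gives (8*55 + 8)/(8*7 + 1) = 448/57.
Compare the errors: |x - 55/7| = |778*7 - 55*99|/(99*7) = 1/693, and |x - 448/57| = |778*57 - 448*99|/(99*57) = 6/5643.
Cross-multiplying, 6*693 = 4158 < 5643 = 1*5643, so 6/5643 is smaller: the intermediate fraction 448/57 is closer to x than 55/7.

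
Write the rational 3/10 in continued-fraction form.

Run the Euclidean algorithm on 3 and 10; the successive quotients are the partial quotients a_0, a_1, ... (each step inverts the fractional part left over by the previous one):
  3 = 0*10 + 3, so a_0 = 0.
  10 = 3*3 + 1, so a_1 = 3.
  3 = 3*1 + 0, so a_2 = 3.
The remainder reaches 0 after 3 divisions, so the expansion has 3 partial quotients, read off in order.

[0; 3, 3]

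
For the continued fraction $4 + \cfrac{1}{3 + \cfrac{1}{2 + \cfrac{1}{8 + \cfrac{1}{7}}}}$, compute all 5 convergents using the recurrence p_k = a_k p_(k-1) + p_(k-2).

Using the convergent recurrence p_i = a_i*p_{i-1} + p_{i-2}, q_i = a_i*q_{i-1} + q_{i-2} with p_{-2}=0, p_{-1}=1, q_{-2}=1, q_{-1}=0:
  i=0: a_0=4, p_0 = 4*1 + 0 = 4, q_0 = 4*0 + 1 = 1.
  i=1: a_1=3, p_1 = 3*4 + 1 = 13, q_1 = 3*1 + 0 = 3.
  i=2: a_2=2, p_2 = 2*13 + 4 = 30, q_2 = 2*3 + 1 = 7.
  i=3: a_3=8, p_3 = 8*30 + 13 = 253, q_3 = 8*7 + 3 = 59.
  i=4: a_4=7, p_4 = 7*253 + 30 = 1801, q_4 = 7*59 + 7 = 420.

4/1, 13/3, 30/7, 253/59, 1801/420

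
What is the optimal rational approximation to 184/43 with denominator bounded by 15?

47/11

Expand x = 184/43 as a continued fraction with the Euclidean algorithm:
  184 = 4*43 + 12, so a_0 = 4.
  43 = 3*12 + 7, so a_1 = 3.
  12 = 1*7 + 5, so a_2 = 1.
  7 = 1*5 + 2, so a_3 = 1.
  5 = 2*2 + 1, so a_4 = 2.
  2 = 2*1 + 0, so a_5 = 2.
so x = [4; 3, 1, 1, 2, 2].
Convergents (p_i = a_i*p_{i-1} + p_{i-2}, q_i = a_i*q_{i-1} + q_{i-2} with p_{-2}=0, p_{-1}=1, q_{-2}=1, q_{-1}=0), until the denominator exceeds 15:
  i=0: a_0=4, p_0 = 4*1 + 0 = 4, q_0 = 4*0 + 1 = 1.
  i=1: a_1=3, p_1 = 3*4 + 1 = 13, q_1 = 3*1 + 0 = 3.
  i=2: a_2=1, p_2 = 1*13 + 4 = 17, q_2 = 1*3 + 1 = 4.
  i=3: a_3=1, p_3 = 1*17 + 13 = 30, q_3 = 1*4 + 3 = 7.
  i=4: a_4=2, p_4 = 2*30 + 17 = 77, q_4 = 2*7 + 4 = 18.
q_4 = 18 > 15, so the last convergent with denominator <= 15 is p_3/q_3 = 30/7.
The closest fraction with denominator <= 15 is either p_3/q_3 or the intermediate fraction (k*p_3 + p_2)/(k*q_3 + q_2) with the largest k >= 1 whose denominator stays <= 15; these approach x as k grows, and every other convergent or intermediate fraction in range is farther away.
Largest k: floor((15 - q_2)/q_3) = floor((15 - 4)/7) = 1.
That gives (1*30 + 17)/(1*7 + 4) = 47/11.
Compare the errors: |x - 30/7| = |184*7 - 30*43|/(43*7) = 2/301, and |x - 47/11| = |184*11 - 47*43|/(43*11) = 3/473.
Cross-multiplying, 3*301 = 903 < 946 = 2*473, so 3/473 is smaller: the intermediate fraction 47/11 is closer to x than 30/7.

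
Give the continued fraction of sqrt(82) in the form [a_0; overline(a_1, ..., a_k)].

[9; overline(18)]

Write x_i = (sqrt(82) + m_i)/d_i with (m_0, d_0) = (0, 1). a_0 = floor(sqrt(82)) = 9, since 9^2 = 81 <= 82 < 100 = 10^2.
Iterate m_{i+1} = d_i*a_i - m_i, d_{i+1} = (82 - m_{i+1}^2)/d_i, a_{i+1} = floor((a_0 + m_{i+1})/d_{i+1}):
  m_1 = 1*9 - 0 = 9, d_1 = (82 - 9^2)/1 = 1/1 = 1, a_1 = floor((9 + 9)/1) = 18.
  m_2 = 1*18 - 9 = 9, d_2 = (82 - 9^2)/1 = 1/1 = 1: (m_2, d_2) = (m_1, d_1) = (9, 1), so from here the quotient a_1 repeats; the period length is 1.
Hence the expansion of sqrt(82) is a_0 = 9 followed by the repeating block 18 (period 1).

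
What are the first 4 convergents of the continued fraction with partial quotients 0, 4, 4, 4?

Using the convergent recurrence p_i = a_i*p_{i-1} + p_{i-2}, q_i = a_i*q_{i-1} + q_{i-2} with p_{-2}=0, p_{-1}=1, q_{-2}=1, q_{-1}=0:
  i=0: a_0=0, p_0 = 0*1 + 0 = 0, q_0 = 0*0 + 1 = 1.
  i=1: a_1=4, p_1 = 4*0 + 1 = 1, q_1 = 4*1 + 0 = 4.
  i=2: a_2=4, p_2 = 4*1 + 0 = 4, q_2 = 4*4 + 1 = 17.
  i=3: a_3=4, p_3 = 4*4 + 1 = 17, q_3 = 4*17 + 4 = 72.

0/1, 1/4, 4/17, 17/72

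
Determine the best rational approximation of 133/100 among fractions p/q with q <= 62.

Expand x = 133/100 as a continued fraction with the Euclidean algorithm:
  133 = 1*100 + 33, so a_0 = 1.
  100 = 3*33 + 1, so a_1 = 3.
  33 = 33*1 + 0, so a_2 = 33.
so x = [1; 3, 33].
Convergents (p_i = a_i*p_{i-1} + p_{i-2}, q_i = a_i*q_{i-1} + q_{i-2} with p_{-2}=0, p_{-1}=1, q_{-2}=1, q_{-1}=0), until the denominator exceeds 62:
  i=0: a_0=1, p_0 = 1*1 + 0 = 1, q_0 = 1*0 + 1 = 1.
  i=1: a_1=3, p_1 = 3*1 + 1 = 4, q_1 = 3*1 + 0 = 3.
  i=2: a_2=33, p_2 = 33*4 + 1 = 133, q_2 = 33*3 + 1 = 100.
q_2 = 100 > 62, so the last convergent with denominator <= 62 is p_1/q_1 = 4/3.
The closest fraction with denominator <= 62 is either p_1/q_1 or the intermediate fraction (k*p_1 + p_0)/(k*q_1 + q_0) with the largest k >= 1 whose denominator stays <= 62; these approach x as k grows, and every other convergent or intermediate fraction in range is farther away.
Largest k: floor((62 - q_0)/q_1) = floor((62 - 1)/3) = 20.
That gives (20*4 + 1)/(20*3 + 1) = 81/61.
Compare the errors: |x - 4/3| = |133*3 - 4*100|/(100*3) = 1/300, and |x - 81/61| = |133*61 - 81*100|/(100*61) = 13/6100.
Cross-multiplying, 13*300 = 3900 < 6100 = 1*6100, so 13/6100 is smaller: the intermediate fraction 81/61 is closer to x than 4/3.

81/61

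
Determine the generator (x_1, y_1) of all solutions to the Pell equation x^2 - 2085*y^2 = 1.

First expand sqrt(2085) as a continued fraction. With x_i = (sqrt(2085) + m_i)/d_i and (m_0, d_0) = (0, 1): a_0 = floor(sqrt(2085)) = 45, since 45^2 = 2025 <= 2085 < 2116 = 46^2.
Iterate m_{i+1} = d_i*a_i - m_i, d_{i+1} = (2085 - m_{i+1}^2)/d_i, a_{i+1} = floor((a_0 + m_{i+1})/d_{i+1}):
  m_1 = 1*45 - 0 = 45, d_1 = (2085 - 45^2)/1 = 60/1 = 60, a_1 = floor((45 + 45)/60) = 1.
  m_2 = 60*1 - 45 = 15, d_2 = (2085 - 15^2)/60 = 1860/60 = 31, a_2 = floor((45 + 15)/31) = 1.
  m_3 = 31*1 - 15 = 16, d_3 = (2085 - 16^2)/31 = 1829/31 = 59, a_3 = floor((45 + 16)/59) = 1.
  m_4 = 59*1 - 16 = 43, d_4 = (2085 - 43^2)/59 = 236/59 = 4, a_4 = floor((45 + 43)/4) = 22.
  m_5 = 4*22 - 43 = 45, d_5 = (2085 - 45^2)/4 = 60/4 = 15, a_5 = floor((45 + 45)/15) = 6.
  m_6 = 15*6 - 45 = 45, d_6 = (2085 - 45^2)/15 = 60/15 = 4, a_6 = floor((45 + 45)/4) = 22.
  m_7 = 4*22 - 45 = 43, d_7 = (2085 - 43^2)/4 = 236/4 = 59, a_7 = floor((45 + 43)/59) = 1.
  m_8 = 59*1 - 43 = 16, d_8 = (2085 - 16^2)/59 = 1829/59 = 31, a_8 = floor((45 + 16)/31) = 1.
  m_9 = 31*1 - 16 = 15, d_9 = (2085 - 15^2)/31 = 1860/31 = 60, a_9 = floor((45 + 15)/60) = 1.
  m_10 = 60*1 - 15 = 45, d_10 = (2085 - 45^2)/60 = 60/60 = 1, a_10 = floor((45 + 45)/1) = 90.
  m_11 = 1*90 - 45 = 45, d_11 = (2085 - 45^2)/1 = 60/1 = 60: (m_11, d_11) = (m_1, d_1) = (45, 60), so from here the quotients repeat a_1, ..., a_10; the period length is 10.
So sqrt(2085) = [45; (1, 1, 1, 22, 6, 22, 1, 1, 1, 90)] with period length k = 10.
k is even, so the fundamental solution of x^2 - 2085y^2 = 1 is (p_{k-1}, q_{k-1}) = (p_9, q_9); compute convergents through index 9.
Convergents (p_i = a_i*p_{i-1} + p_{i-2}, q_i = a_i*q_{i-1} + q_{i-2} with p_{-2}=0, p_{-1}=1, q_{-2}=1, q_{-1}=0):
  i=0: a_0=45, p_0 = 45*1 + 0 = 45, q_0 = 45*0 + 1 = 1.
  i=1: a_1=1, p_1 = 1*45 + 1 = 46, q_1 = 1*1 + 0 = 1.
  i=2: a_2=1, p_2 = 1*46 + 45 = 91, q_2 = 1*1 + 1 = 2.
  i=3: a_3=1, p_3 = 1*91 + 46 = 137, q_3 = 1*2 + 1 = 3.
  i=4: a_4=22, p_4 = 22*137 + 91 = 3105, q_4 = 22*3 + 2 = 68.
  i=5: a_5=6, p_5 = 6*3105 + 137 = 18767, q_5 = 6*68 + 3 = 411.
  i=6: a_6=22, p_6 = 22*18767 + 3105 = 415979, q_6 = 22*411 + 68 = 9110.
  i=7: a_7=1, p_7 = 1*415979 + 18767 = 434746, q_7 = 1*9110 + 411 = 9521.
  i=8: a_8=1, p_8 = 1*434746 + 415979 = 850725, q_8 = 1*9521 + 9110 = 18631.
  i=9: a_9=1, p_9 = 1*850725 + 434746 = 1285471, q_9 = 1*18631 + 9521 = 28152.
Check: 1285471^2 - 2085*28152^2 = 1652435691841 - 1652435691840 = 1, so (x, y) = (1285471, 28152) solves the equation, and by the theorem it is the least positive solution.

(x, y) = (1285471, 28152)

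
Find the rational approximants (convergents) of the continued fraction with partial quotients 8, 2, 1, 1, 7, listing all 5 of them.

8/1, 17/2, 25/3, 42/5, 319/38

Using the convergent recurrence p_i = a_i*p_{i-1} + p_{i-2}, q_i = a_i*q_{i-1} + q_{i-2} with p_{-2}=0, p_{-1}=1, q_{-2}=1, q_{-1}=0:
  i=0: a_0=8, p_0 = 8*1 + 0 = 8, q_0 = 8*0 + 1 = 1.
  i=1: a_1=2, p_1 = 2*8 + 1 = 17, q_1 = 2*1 + 0 = 2.
  i=2: a_2=1, p_2 = 1*17 + 8 = 25, q_2 = 1*2 + 1 = 3.
  i=3: a_3=1, p_3 = 1*25 + 17 = 42, q_3 = 1*3 + 2 = 5.
  i=4: a_4=7, p_4 = 7*42 + 25 = 319, q_4 = 7*5 + 3 = 38.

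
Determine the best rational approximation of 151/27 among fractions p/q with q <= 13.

Expand x = 151/27 as a continued fraction with the Euclidean algorithm:
  151 = 5*27 + 16, so a_0 = 5.
  27 = 1*16 + 11, so a_1 = 1.
  16 = 1*11 + 5, so a_2 = 1.
  11 = 2*5 + 1, so a_3 = 2.
  5 = 5*1 + 0, so a_4 = 5.
so x = [5; 1, 1, 2, 5].
Convergents (p_i = a_i*p_{i-1} + p_{i-2}, q_i = a_i*q_{i-1} + q_{i-2} with p_{-2}=0, p_{-1}=1, q_{-2}=1, q_{-1}=0), until the denominator exceeds 13:
  i=0: a_0=5, p_0 = 5*1 + 0 = 5, q_0 = 5*0 + 1 = 1.
  i=1: a_1=1, p_1 = 1*5 + 1 = 6, q_1 = 1*1 + 0 = 1.
  i=2: a_2=1, p_2 = 1*6 + 5 = 11, q_2 = 1*1 + 1 = 2.
  i=3: a_3=2, p_3 = 2*11 + 6 = 28, q_3 = 2*2 + 1 = 5.
  i=4: a_4=5, p_4 = 5*28 + 11 = 151, q_4 = 5*5 + 2 = 27.
q_4 = 27 > 13, so the last convergent with denominator <= 13 is p_3/q_3 = 28/5.
The closest fraction with denominator <= 13 is either p_3/q_3 or the intermediate fraction (k*p_3 + p_2)/(k*q_3 + q_2) with the largest k >= 1 whose denominator stays <= 13; these approach x as k grows, and every other convergent or intermediate fraction in range is farther away.
Largest k: floor((13 - q_2)/q_3) = floor((13 - 2)/5) = 2.
That gives (2*28 + 11)/(2*5 + 2) = 67/12.
Compare the errors: |x - 28/5| = |151*5 - 28*27|/(27*5) = 1/135, and |x - 67/12| = |151*12 - 67*27|/(27*12) = 3/324.
Cross-multiplying, 1*324 = 324 < 405 = 3*135, so 1/135 is smaller: the convergent 28/5 is closer to x than 67/12.

28/5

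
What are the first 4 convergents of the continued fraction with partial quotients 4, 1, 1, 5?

4/1, 5/1, 9/2, 50/11

Using the convergent recurrence p_i = a_i*p_{i-1} + p_{i-2}, q_i = a_i*q_{i-1} + q_{i-2} with p_{-2}=0, p_{-1}=1, q_{-2}=1, q_{-1}=0:
  i=0: a_0=4, p_0 = 4*1 + 0 = 4, q_0 = 4*0 + 1 = 1.
  i=1: a_1=1, p_1 = 1*4 + 1 = 5, q_1 = 1*1 + 0 = 1.
  i=2: a_2=1, p_2 = 1*5 + 4 = 9, q_2 = 1*1 + 1 = 2.
  i=3: a_3=5, p_3 = 5*9 + 5 = 50, q_3 = 5*2 + 1 = 11.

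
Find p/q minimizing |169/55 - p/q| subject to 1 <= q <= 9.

Expand x = 169/55 as a continued fraction with the Euclidean algorithm:
  169 = 3*55 + 4, so a_0 = 3.
  55 = 13*4 + 3, so a_1 = 13.
  4 = 1*3 + 1, so a_2 = 1.
  3 = 3*1 + 0, so a_3 = 3.
so x = [3; 13, 1, 3].
Convergents (p_i = a_i*p_{i-1} + p_{i-2}, q_i = a_i*q_{i-1} + q_{i-2} with p_{-2}=0, p_{-1}=1, q_{-2}=1, q_{-1}=0), until the denominator exceeds 9:
  i=0: a_0=3, p_0 = 3*1 + 0 = 3, q_0 = 3*0 + 1 = 1.
  i=1: a_1=13, p_1 = 13*3 + 1 = 40, q_1 = 13*1 + 0 = 13.
q_1 = 13 > 9, so the last convergent with denominator <= 9 is p_0/q_0 = 3/1.
The closest fraction with denominator <= 9 is either p_0/q_0 or the intermediate fraction (k*p_0 + p_{-1})/(k*q_0 + q_{-1}) with the largest k >= 1 whose denominator stays <= 9; these approach x as k grows, and every other convergent or intermediate fraction in range is farther away.
Largest k: floor((9 - q_{-1})/q_0) = floor((9 - 0)/1) = 9 (using the seeds p_{-1} = 1, q_{-1} = 0).
That gives (9*3 + 1)/(9*1 + 0) = 28/9.
Compare the errors: |x - 3/1| = |169*1 - 3*55|/(55*1) = 4/55, and |x - 28/9| = |169*9 - 28*55|/(55*9) = 19/495.
Cross-multiplying, 19*55 = 1045 < 1980 = 4*495, so 19/495 is smaller: the intermediate fraction 28/9 is closer to x than 3/1.

28/9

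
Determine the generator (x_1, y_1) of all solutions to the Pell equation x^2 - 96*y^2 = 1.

First expand sqrt(96) as a continued fraction. With x_i = (sqrt(96) + m_i)/d_i and (m_0, d_0) = (0, 1): a_0 = floor(sqrt(96)) = 9, since 9^2 = 81 <= 96 < 100 = 10^2.
Iterate m_{i+1} = d_i*a_i - m_i, d_{i+1} = (96 - m_{i+1}^2)/d_i, a_{i+1} = floor((a_0 + m_{i+1})/d_{i+1}):
  m_1 = 1*9 - 0 = 9, d_1 = (96 - 9^2)/1 = 15/1 = 15, a_1 = floor((9 + 9)/15) = 1.
  m_2 = 15*1 - 9 = 6, d_2 = (96 - 6^2)/15 = 60/15 = 4, a_2 = floor((9 + 6)/4) = 3.
  m_3 = 4*3 - 6 = 6, d_3 = (96 - 6^2)/4 = 60/4 = 15, a_3 = floor((9 + 6)/15) = 1.
  m_4 = 15*1 - 6 = 9, d_4 = (96 - 9^2)/15 = 15/15 = 1, a_4 = floor((9 + 9)/1) = 18.
  m_5 = 1*18 - 9 = 9, d_5 = (96 - 9^2)/1 = 15/1 = 15: (m_5, d_5) = (m_1, d_1) = (9, 15), so from here the quotients repeat a_1, ..., a_4; the period length is 4.
So sqrt(96) = [9; (1, 3, 1, 18)] with period length k = 4.
k is even, so the fundamental solution of x^2 - 96y^2 = 1 is (p_{k-1}, q_{k-1}) = (p_3, q_3); compute convergents through index 3.
Convergents (p_i = a_i*p_{i-1} + p_{i-2}, q_i = a_i*q_{i-1} + q_{i-2} with p_{-2}=0, p_{-1}=1, q_{-2}=1, q_{-1}=0):
  i=0: a_0=9, p_0 = 9*1 + 0 = 9, q_0 = 9*0 + 1 = 1.
  i=1: a_1=1, p_1 = 1*9 + 1 = 10, q_1 = 1*1 + 0 = 1.
  i=2: a_2=3, p_2 = 3*10 + 9 = 39, q_2 = 3*1 + 1 = 4.
  i=3: a_3=1, p_3 = 1*39 + 10 = 49, q_3 = 1*4 + 1 = 5.
Check: 49^2 - 96*5^2 = 2401 - 2400 = 1, so (x, y) = (49, 5) solves the equation, and by the theorem it is the least positive solution.

(x, y) = (49, 5)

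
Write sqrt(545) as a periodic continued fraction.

[23; (2, 1, 8, 1, 2, 46)]

Write x_i = (sqrt(545) + m_i)/d_i with (m_0, d_0) = (0, 1). a_0 = floor(sqrt(545)) = 23, since 23^2 = 529 <= 545 < 576 = 24^2.
Iterate m_{i+1} = d_i*a_i - m_i, d_{i+1} = (545 - m_{i+1}^2)/d_i, a_{i+1} = floor((a_0 + m_{i+1})/d_{i+1}):
  m_1 = 1*23 - 0 = 23, d_1 = (545 - 23^2)/1 = 16/1 = 16, a_1 = floor((23 + 23)/16) = 2.
  m_2 = 16*2 - 23 = 9, d_2 = (545 - 9^2)/16 = 464/16 = 29, a_2 = floor((23 + 9)/29) = 1.
  m_3 = 29*1 - 9 = 20, d_3 = (545 - 20^2)/29 = 145/29 = 5, a_3 = floor((23 + 20)/5) = 8.
  m_4 = 5*8 - 20 = 20, d_4 = (545 - 20^2)/5 = 145/5 = 29, a_4 = floor((23 + 20)/29) = 1.
  m_5 = 29*1 - 20 = 9, d_5 = (545 - 9^2)/29 = 464/29 = 16, a_5 = floor((23 + 9)/16) = 2.
  m_6 = 16*2 - 9 = 23, d_6 = (545 - 23^2)/16 = 16/16 = 1, a_6 = floor((23 + 23)/1) = 46.
  m_7 = 1*46 - 23 = 23, d_7 = (545 - 23^2)/1 = 16/1 = 16: (m_7, d_7) = (m_1, d_1) = (23, 16), so from here the quotients repeat a_1, ..., a_6; the period length is 6.
Hence the expansion of sqrt(545) is a_0 = 23 followed by the repeating block 2, 1, 8, 1, 2, 46 (period 6).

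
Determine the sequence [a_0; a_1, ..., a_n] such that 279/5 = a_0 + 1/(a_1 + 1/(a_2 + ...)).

[55; 1, 4]

Run the Euclidean algorithm on 279 and 5; the successive quotients are the partial quotients a_0, a_1, ... (each step inverts the fractional part left over by the previous one):
  279 = 55*5 + 4, so a_0 = 55.
  5 = 1*4 + 1, so a_1 = 1.
  4 = 4*1 + 0, so a_2 = 4.
The remainder reaches 0 after 3 divisions, so the expansion has 3 partial quotients, read off in order.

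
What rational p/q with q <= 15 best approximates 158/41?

Expand x = 158/41 as a continued fraction with the Euclidean algorithm:
  158 = 3*41 + 35, so a_0 = 3.
  41 = 1*35 + 6, so a_1 = 1.
  35 = 5*6 + 5, so a_2 = 5.
  6 = 1*5 + 1, so a_3 = 1.
  5 = 5*1 + 0, so a_4 = 5.
so x = [3; 1, 5, 1, 5].
Convergents (p_i = a_i*p_{i-1} + p_{i-2}, q_i = a_i*q_{i-1} + q_{i-2} with p_{-2}=0, p_{-1}=1, q_{-2}=1, q_{-1}=0), until the denominator exceeds 15:
  i=0: a_0=3, p_0 = 3*1 + 0 = 3, q_0 = 3*0 + 1 = 1.
  i=1: a_1=1, p_1 = 1*3 + 1 = 4, q_1 = 1*1 + 0 = 1.
  i=2: a_2=5, p_2 = 5*4 + 3 = 23, q_2 = 5*1 + 1 = 6.
  i=3: a_3=1, p_3 = 1*23 + 4 = 27, q_3 = 1*6 + 1 = 7.
  i=4: a_4=5, p_4 = 5*27 + 23 = 158, q_4 = 5*7 + 6 = 41.
q_4 = 41 > 15, so the last convergent with denominator <= 15 is p_3/q_3 = 27/7.
The closest fraction with denominator <= 15 is either p_3/q_3 or the intermediate fraction (k*p_3 + p_2)/(k*q_3 + q_2) with the largest k >= 1 whose denominator stays <= 15; these approach x as k grows, and every other convergent or intermediate fraction in range is farther away.
Largest k: floor((15 - q_2)/q_3) = floor((15 - 6)/7) = 1.
That gives (1*27 + 23)/(1*7 + 6) = 50/13.
Compare the errors: |x - 27/7| = |158*7 - 27*41|/(41*7) = 1/287, and |x - 50/13| = |158*13 - 50*41|/(41*13) = 4/533.
Cross-multiplying, 1*533 = 533 < 1148 = 4*287, so 1/287 is smaller: the convergent 27/7 is closer to x than 50/13.

27/7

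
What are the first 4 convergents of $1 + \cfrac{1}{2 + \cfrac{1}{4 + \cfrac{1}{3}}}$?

1/1, 3/2, 13/9, 42/29

Using the convergent recurrence p_i = a_i*p_{i-1} + p_{i-2}, q_i = a_i*q_{i-1} + q_{i-2} with p_{-2}=0, p_{-1}=1, q_{-2}=1, q_{-1}=0:
  i=0: a_0=1, p_0 = 1*1 + 0 = 1, q_0 = 1*0 + 1 = 1.
  i=1: a_1=2, p_1 = 2*1 + 1 = 3, q_1 = 2*1 + 0 = 2.
  i=2: a_2=4, p_2 = 4*3 + 1 = 13, q_2 = 4*2 + 1 = 9.
  i=3: a_3=3, p_3 = 3*13 + 3 = 42, q_3 = 3*9 + 2 = 29.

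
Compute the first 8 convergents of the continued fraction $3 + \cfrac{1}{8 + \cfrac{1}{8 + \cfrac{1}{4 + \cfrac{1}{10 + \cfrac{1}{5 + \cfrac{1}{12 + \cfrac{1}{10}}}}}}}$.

3/1, 25/8, 203/65, 837/268, 8573/2745, 43702/13993, 532997/170661, 5373672/1720603

Using the convergent recurrence p_i = a_i*p_{i-1} + p_{i-2}, q_i = a_i*q_{i-1} + q_{i-2} with p_{-2}=0, p_{-1}=1, q_{-2}=1, q_{-1}=0:
  i=0: a_0=3, p_0 = 3*1 + 0 = 3, q_0 = 3*0 + 1 = 1.
  i=1: a_1=8, p_1 = 8*3 + 1 = 25, q_1 = 8*1 + 0 = 8.
  i=2: a_2=8, p_2 = 8*25 + 3 = 203, q_2 = 8*8 + 1 = 65.
  i=3: a_3=4, p_3 = 4*203 + 25 = 837, q_3 = 4*65 + 8 = 268.
  i=4: a_4=10, p_4 = 10*837 + 203 = 8573, q_4 = 10*268 + 65 = 2745.
  i=5: a_5=5, p_5 = 5*8573 + 837 = 43702, q_5 = 5*2745 + 268 = 13993.
  i=6: a_6=12, p_6 = 12*43702 + 8573 = 532997, q_6 = 12*13993 + 2745 = 170661.
  i=7: a_7=10, p_7 = 10*532997 + 43702 = 5373672, q_7 = 10*170661 + 13993 = 1720603.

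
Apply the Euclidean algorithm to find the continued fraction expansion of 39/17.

Run the Euclidean algorithm on 39 and 17; the successive quotients are the partial quotients a_0, a_1, ... (each step inverts the fractional part left over by the previous one):
  39 = 2*17 + 5, so a_0 = 2.
  17 = 3*5 + 2, so a_1 = 3.
  5 = 2*2 + 1, so a_2 = 2.
  2 = 2*1 + 0, so a_3 = 2.
The remainder reaches 0 after 4 divisions, so the expansion has 4 partial quotients, read off in order.

[2; 3, 2, 2]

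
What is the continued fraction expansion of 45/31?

Run the Euclidean algorithm on 45 and 31; the successive quotients are the partial quotients a_0, a_1, ... (each step inverts the fractional part left over by the previous one):
  45 = 1*31 + 14, so a_0 = 1.
  31 = 2*14 + 3, so a_1 = 2.
  14 = 4*3 + 2, so a_2 = 4.
  3 = 1*2 + 1, so a_3 = 1.
  2 = 2*1 + 0, so a_4 = 2.
The remainder reaches 0 after 5 divisions, so the expansion has 5 partial quotients, read off in order.

[1; 2, 4, 1, 2]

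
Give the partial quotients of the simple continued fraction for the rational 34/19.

Run the Euclidean algorithm on 34 and 19; the successive quotients are the partial quotients a_0, a_1, ... (each step inverts the fractional part left over by the previous one):
  34 = 1*19 + 15, so a_0 = 1.
  19 = 1*15 + 4, so a_1 = 1.
  15 = 3*4 + 3, so a_2 = 3.
  4 = 1*3 + 1, so a_3 = 1.
  3 = 3*1 + 0, so a_4 = 3.
The remainder reaches 0 after 5 divisions, so the expansion has 5 partial quotients, read off in order.

[1; 1, 3, 1, 3]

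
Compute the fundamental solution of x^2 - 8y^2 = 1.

(x, y) = (3, 1)

First expand sqrt(8) as a continued fraction. With x_i = (sqrt(8) + m_i)/d_i and (m_0, d_0) = (0, 1): a_0 = floor(sqrt(8)) = 2, since 2^2 = 4 <= 8 < 9 = 3^2.
Iterate m_{i+1} = d_i*a_i - m_i, d_{i+1} = (8 - m_{i+1}^2)/d_i, a_{i+1} = floor((a_0 + m_{i+1})/d_{i+1}):
  m_1 = 1*2 - 0 = 2, d_1 = (8 - 2^2)/1 = 4/1 = 4, a_1 = floor((2 + 2)/4) = 1.
  m_2 = 4*1 - 2 = 2, d_2 = (8 - 2^2)/4 = 4/4 = 1, a_2 = floor((2 + 2)/1) = 4.
  m_3 = 1*4 - 2 = 2, d_3 = (8 - 2^2)/1 = 4/1 = 4: (m_3, d_3) = (m_1, d_1) = (2, 4), so from here the quotients repeat a_1, a_2; the period length is 2.
So sqrt(8) = [2; (1, 4)] with period length k = 2.
k is even, so the fundamental solution of x^2 - 8y^2 = 1 is (p_{k-1}, q_{k-1}) = (p_1, q_1); compute convergents through index 1.
Convergents (p_i = a_i*p_{i-1} + p_{i-2}, q_i = a_i*q_{i-1} + q_{i-2} with p_{-2}=0, p_{-1}=1, q_{-2}=1, q_{-1}=0):
  i=0: a_0=2, p_0 = 2*1 + 0 = 2, q_0 = 2*0 + 1 = 1.
  i=1: a_1=1, p_1 = 1*2 + 1 = 3, q_1 = 1*1 + 0 = 1.
Check: 3^2 - 8*1^2 = 9 - 8 = 1, so (x, y) = (3, 1) solves the equation, and by the theorem it is the least positive solution.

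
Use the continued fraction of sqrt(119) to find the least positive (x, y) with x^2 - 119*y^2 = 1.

First expand sqrt(119) as a continued fraction. With x_i = (sqrt(119) + m_i)/d_i and (m_0, d_0) = (0, 1): a_0 = floor(sqrt(119)) = 10, since 10^2 = 100 <= 119 < 121 = 11^2.
Iterate m_{i+1} = d_i*a_i - m_i, d_{i+1} = (119 - m_{i+1}^2)/d_i, a_{i+1} = floor((a_0 + m_{i+1})/d_{i+1}):
  m_1 = 1*10 - 0 = 10, d_1 = (119 - 10^2)/1 = 19/1 = 19, a_1 = floor((10 + 10)/19) = 1.
  m_2 = 19*1 - 10 = 9, d_2 = (119 - 9^2)/19 = 38/19 = 2, a_2 = floor((10 + 9)/2) = 9.
  m_3 = 2*9 - 9 = 9, d_3 = (119 - 9^2)/2 = 38/2 = 19, a_3 = floor((10 + 9)/19) = 1.
  m_4 = 19*1 - 9 = 10, d_4 = (119 - 10^2)/19 = 19/19 = 1, a_4 = floor((10 + 10)/1) = 20.
  m_5 = 1*20 - 10 = 10, d_5 = (119 - 10^2)/1 = 19/1 = 19: (m_5, d_5) = (m_1, d_1) = (10, 19), so from here the quotients repeat a_1, ..., a_4; the period length is 4.
So sqrt(119) = [10; (1, 9, 1, 20)] with period length k = 4.
k is even, so the fundamental solution of x^2 - 119y^2 = 1 is (p_{k-1}, q_{k-1}) = (p_3, q_3); compute convergents through index 3.
Convergents (p_i = a_i*p_{i-1} + p_{i-2}, q_i = a_i*q_{i-1} + q_{i-2} with p_{-2}=0, p_{-1}=1, q_{-2}=1, q_{-1}=0):
  i=0: a_0=10, p_0 = 10*1 + 0 = 10, q_0 = 10*0 + 1 = 1.
  i=1: a_1=1, p_1 = 1*10 + 1 = 11, q_1 = 1*1 + 0 = 1.
  i=2: a_2=9, p_2 = 9*11 + 10 = 109, q_2 = 9*1 + 1 = 10.
  i=3: a_3=1, p_3 = 1*109 + 11 = 120, q_3 = 1*10 + 1 = 11.
Check: 120^2 - 119*11^2 = 14400 - 14399 = 1, so (x, y) = (120, 11) solves the equation, and by the theorem it is the least positive solution.

(x, y) = (120, 11)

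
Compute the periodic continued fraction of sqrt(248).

Write x_i = (sqrt(248) + m_i)/d_i with (m_0, d_0) = (0, 1). a_0 = floor(sqrt(248)) = 15, since 15^2 = 225 <= 248 < 256 = 16^2.
Iterate m_{i+1} = d_i*a_i - m_i, d_{i+1} = (248 - m_{i+1}^2)/d_i, a_{i+1} = floor((a_0 + m_{i+1})/d_{i+1}):
  m_1 = 1*15 - 0 = 15, d_1 = (248 - 15^2)/1 = 23/1 = 23, a_1 = floor((15 + 15)/23) = 1.
  m_2 = 23*1 - 15 = 8, d_2 = (248 - 8^2)/23 = 184/23 = 8, a_2 = floor((15 + 8)/8) = 2.
  m_3 = 8*2 - 8 = 8, d_3 = (248 - 8^2)/8 = 184/8 = 23, a_3 = floor((15 + 8)/23) = 1.
  m_4 = 23*1 - 8 = 15, d_4 = (248 - 15^2)/23 = 23/23 = 1, a_4 = floor((15 + 15)/1) = 30.
  m_5 = 1*30 - 15 = 15, d_5 = (248 - 15^2)/1 = 23/1 = 23: (m_5, d_5) = (m_1, d_1) = (15, 23), so from here the quotients repeat a_1, ..., a_4; the period length is 4.
Hence the expansion of sqrt(248) is a_0 = 15 followed by the repeating block 1, 2, 1, 30 (period 4).

[15; (1, 2, 1, 30)]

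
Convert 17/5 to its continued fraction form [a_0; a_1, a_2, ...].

[3; 2, 2]

Run the Euclidean algorithm on 17 and 5; the successive quotients are the partial quotients a_0, a_1, ... (each step inverts the fractional part left over by the previous one):
  17 = 3*5 + 2, so a_0 = 3.
  5 = 2*2 + 1, so a_1 = 2.
  2 = 2*1 + 0, so a_2 = 2.
The remainder reaches 0 after 3 divisions, so the expansion has 3 partial quotients, read off in order.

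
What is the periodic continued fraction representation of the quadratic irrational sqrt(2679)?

[51; (1, 3, 6, 1, 1, 1, 6, 3, 1, 102)]

Write x_i = (sqrt(2679) + m_i)/d_i with (m_0, d_0) = (0, 1). a_0 = floor(sqrt(2679)) = 51, since 51^2 = 2601 <= 2679 < 2704 = 52^2.
Iterate m_{i+1} = d_i*a_i - m_i, d_{i+1} = (2679 - m_{i+1}^2)/d_i, a_{i+1} = floor((a_0 + m_{i+1})/d_{i+1}):
  m_1 = 1*51 - 0 = 51, d_1 = (2679 - 51^2)/1 = 78/1 = 78, a_1 = floor((51 + 51)/78) = 1.
  m_2 = 78*1 - 51 = 27, d_2 = (2679 - 27^2)/78 = 1950/78 = 25, a_2 = floor((51 + 27)/25) = 3.
  m_3 = 25*3 - 27 = 48, d_3 = (2679 - 48^2)/25 = 375/25 = 15, a_3 = floor((51 + 48)/15) = 6.
  m_4 = 15*6 - 48 = 42, d_4 = (2679 - 42^2)/15 = 915/15 = 61, a_4 = floor((51 + 42)/61) = 1.
  m_5 = 61*1 - 42 = 19, d_5 = (2679 - 19^2)/61 = 2318/61 = 38, a_5 = floor((51 + 19)/38) = 1.
  m_6 = 38*1 - 19 = 19, d_6 = (2679 - 19^2)/38 = 2318/38 = 61, a_6 = floor((51 + 19)/61) = 1.
  m_7 = 61*1 - 19 = 42, d_7 = (2679 - 42^2)/61 = 915/61 = 15, a_7 = floor((51 + 42)/15) = 6.
  m_8 = 15*6 - 42 = 48, d_8 = (2679 - 48^2)/15 = 375/15 = 25, a_8 = floor((51 + 48)/25) = 3.
  m_9 = 25*3 - 48 = 27, d_9 = (2679 - 27^2)/25 = 1950/25 = 78, a_9 = floor((51 + 27)/78) = 1.
  m_10 = 78*1 - 27 = 51, d_10 = (2679 - 51^2)/78 = 78/78 = 1, a_10 = floor((51 + 51)/1) = 102.
  m_11 = 1*102 - 51 = 51, d_11 = (2679 - 51^2)/1 = 78/1 = 78: (m_11, d_11) = (m_1, d_1) = (51, 78), so from here the quotients repeat a_1, ..., a_10; the period length is 10.
Hence the expansion of sqrt(2679) is a_0 = 51 followed by the repeating block 1, 3, 6, 1, 1, 1, 6, 3, 1, 102 (period 10).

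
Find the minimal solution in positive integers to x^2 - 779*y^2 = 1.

(x, y) = (11785490, 422259)

First expand sqrt(779) as a continued fraction. With x_i = (sqrt(779) + m_i)/d_i and (m_0, d_0) = (0, 1): a_0 = floor(sqrt(779)) = 27, since 27^2 = 729 <= 779 < 784 = 28^2.
Iterate m_{i+1} = d_i*a_i - m_i, d_{i+1} = (779 - m_{i+1}^2)/d_i, a_{i+1} = floor((a_0 + m_{i+1})/d_{i+1}):
  m_1 = 1*27 - 0 = 27, d_1 = (779 - 27^2)/1 = 50/1 = 50, a_1 = floor((27 + 27)/50) = 1.
  m_2 = 50*1 - 27 = 23, d_2 = (779 - 23^2)/50 = 250/50 = 5, a_2 = floor((27 + 23)/5) = 10.
  m_3 = 5*10 - 23 = 27, d_3 = (779 - 27^2)/5 = 50/5 = 10, a_3 = floor((27 + 27)/10) = 5.
  m_4 = 10*5 - 27 = 23, d_4 = (779 - 23^2)/10 = 250/10 = 25, a_4 = floor((27 + 23)/25) = 2.
  m_5 = 25*2 - 23 = 27, d_5 = (779 - 27^2)/25 = 50/25 = 2, a_5 = floor((27 + 27)/2) = 27.
  m_6 = 2*27 - 27 = 27, d_6 = (779 - 27^2)/2 = 50/2 = 25, a_6 = floor((27 + 27)/25) = 2.
  m_7 = 25*2 - 27 = 23, d_7 = (779 - 23^2)/25 = 250/25 = 10, a_7 = floor((27 + 23)/10) = 5.
  m_8 = 10*5 - 23 = 27, d_8 = (779 - 27^2)/10 = 50/10 = 5, a_8 = floor((27 + 27)/5) = 10.
  m_9 = 5*10 - 27 = 23, d_9 = (779 - 23^2)/5 = 250/5 = 50, a_9 = floor((27 + 23)/50) = 1.
  m_10 = 50*1 - 23 = 27, d_10 = (779 - 27^2)/50 = 50/50 = 1, a_10 = floor((27 + 27)/1) = 54.
  m_11 = 1*54 - 27 = 27, d_11 = (779 - 27^2)/1 = 50/1 = 50: (m_11, d_11) = (m_1, d_1) = (27, 50), so from here the quotients repeat a_1, ..., a_10; the period length is 10.
So sqrt(779) = [27; (1, 10, 5, 2, 27, 2, 5, 10, 1, 54)] with period length k = 10.
k is even, so the fundamental solution of x^2 - 779y^2 = 1 is (p_{k-1}, q_{k-1}) = (p_9, q_9); compute convergents through index 9.
Convergents (p_i = a_i*p_{i-1} + p_{i-2}, q_i = a_i*q_{i-1} + q_{i-2} with p_{-2}=0, p_{-1}=1, q_{-2}=1, q_{-1}=0):
  i=0: a_0=27, p_0 = 27*1 + 0 = 27, q_0 = 27*0 + 1 = 1.
  i=1: a_1=1, p_1 = 1*27 + 1 = 28, q_1 = 1*1 + 0 = 1.
  i=2: a_2=10, p_2 = 10*28 + 27 = 307, q_2 = 10*1 + 1 = 11.
  i=3: a_3=5, p_3 = 5*307 + 28 = 1563, q_3 = 5*11 + 1 = 56.
  i=4: a_4=2, p_4 = 2*1563 + 307 = 3433, q_4 = 2*56 + 11 = 123.
  i=5: a_5=27, p_5 = 27*3433 + 1563 = 94254, q_5 = 27*123 + 56 = 3377.
  i=6: a_6=2, p_6 = 2*94254 + 3433 = 191941, q_6 = 2*3377 + 123 = 6877.
  i=7: a_7=5, p_7 = 5*191941 + 94254 = 1053959, q_7 = 5*6877 + 3377 = 37762.
  i=8: a_8=10, p_8 = 10*1053959 + 191941 = 10731531, q_8 = 10*37762 + 6877 = 384497.
  i=9: a_9=1, p_9 = 1*10731531 + 1053959 = 11785490, q_9 = 1*384497 + 37762 = 422259.
Check: 11785490^2 - 779*422259^2 = 138897774540100 - 138897774540099 = 1, so (x, y) = (11785490, 422259) solves the equation, and by the theorem it is the least positive solution.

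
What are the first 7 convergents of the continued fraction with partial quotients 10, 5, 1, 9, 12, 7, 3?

Using the convergent recurrence p_i = a_i*p_{i-1} + p_{i-2}, q_i = a_i*q_{i-1} + q_{i-2} with p_{-2}=0, p_{-1}=1, q_{-2}=1, q_{-1}=0:
  i=0: a_0=10, p_0 = 10*1 + 0 = 10, q_0 = 10*0 + 1 = 1.
  i=1: a_1=5, p_1 = 5*10 + 1 = 51, q_1 = 5*1 + 0 = 5.
  i=2: a_2=1, p_2 = 1*51 + 10 = 61, q_2 = 1*5 + 1 = 6.
  i=3: a_3=9, p_3 = 9*61 + 51 = 600, q_3 = 9*6 + 5 = 59.
  i=4: a_4=12, p_4 = 12*600 + 61 = 7261, q_4 = 12*59 + 6 = 714.
  i=5: a_5=7, p_5 = 7*7261 + 600 = 51427, q_5 = 7*714 + 59 = 5057.
  i=6: a_6=3, p_6 = 3*51427 + 7261 = 161542, q_6 = 3*5057 + 714 = 15885.

10/1, 51/5, 61/6, 600/59, 7261/714, 51427/5057, 161542/15885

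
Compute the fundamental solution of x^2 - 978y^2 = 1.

First expand sqrt(978) as a continued fraction. With x_i = (sqrt(978) + m_i)/d_i and (m_0, d_0) = (0, 1): a_0 = floor(sqrt(978)) = 31, since 31^2 = 961 <= 978 < 1024 = 32^2.
Iterate m_{i+1} = d_i*a_i - m_i, d_{i+1} = (978 - m_{i+1}^2)/d_i, a_{i+1} = floor((a_0 + m_{i+1})/d_{i+1}):
  m_1 = 1*31 - 0 = 31, d_1 = (978 - 31^2)/1 = 17/1 = 17, a_1 = floor((31 + 31)/17) = 3.
  m_2 = 17*3 - 31 = 20, d_2 = (978 - 20^2)/17 = 578/17 = 34, a_2 = floor((31 + 20)/34) = 1.
  m_3 = 34*1 - 20 = 14, d_3 = (978 - 14^2)/34 = 782/34 = 23, a_3 = floor((31 + 14)/23) = 1.
  m_4 = 23*1 - 14 = 9, d_4 = (978 - 9^2)/23 = 897/23 = 39, a_4 = floor((31 + 9)/39) = 1.
  m_5 = 39*1 - 9 = 30, d_5 = (978 - 30^2)/39 = 78/39 = 2, a_5 = floor((31 + 30)/2) = 30.
  m_6 = 2*30 - 30 = 30, d_6 = (978 - 30^2)/2 = 78/2 = 39, a_6 = floor((31 + 30)/39) = 1.
  m_7 = 39*1 - 30 = 9, d_7 = (978 - 9^2)/39 = 897/39 = 23, a_7 = floor((31 + 9)/23) = 1.
  m_8 = 23*1 - 9 = 14, d_8 = (978 - 14^2)/23 = 782/23 = 34, a_8 = floor((31 + 14)/34) = 1.
  m_9 = 34*1 - 14 = 20, d_9 = (978 - 20^2)/34 = 578/34 = 17, a_9 = floor((31 + 20)/17) = 3.
  m_10 = 17*3 - 20 = 31, d_10 = (978 - 31^2)/17 = 17/17 = 1, a_10 = floor((31 + 31)/1) = 62.
  m_11 = 1*62 - 31 = 31, d_11 = (978 - 31^2)/1 = 17/1 = 17: (m_11, d_11) = (m_1, d_1) = (31, 17), so from here the quotients repeat a_1, ..., a_10; the period length is 10.
So sqrt(978) = [31; (3, 1, 1, 1, 30, 1, 1, 1, 3, 62)] with period length k = 10.
k is even, so the fundamental solution of x^2 - 978y^2 = 1 is (p_{k-1}, q_{k-1}) = (p_9, q_9); compute convergents through index 9.
Convergents (p_i = a_i*p_{i-1} + p_{i-2}, q_i = a_i*q_{i-1} + q_{i-2} with p_{-2}=0, p_{-1}=1, q_{-2}=1, q_{-1}=0):
  i=0: a_0=31, p_0 = 31*1 + 0 = 31, q_0 = 31*0 + 1 = 1.
  i=1: a_1=3, p_1 = 3*31 + 1 = 94, q_1 = 3*1 + 0 = 3.
  i=2: a_2=1, p_2 = 1*94 + 31 = 125, q_2 = 1*3 + 1 = 4.
  i=3: a_3=1, p_3 = 1*125 + 94 = 219, q_3 = 1*4 + 3 = 7.
  i=4: a_4=1, p_4 = 1*219 + 125 = 344, q_4 = 1*7 + 4 = 11.
  i=5: a_5=30, p_5 = 30*344 + 219 = 10539, q_5 = 30*11 + 7 = 337.
  i=6: a_6=1, p_6 = 1*10539 + 344 = 10883, q_6 = 1*337 + 11 = 348.
  i=7: a_7=1, p_7 = 1*10883 + 10539 = 21422, q_7 = 1*348 + 337 = 685.
  i=8: a_8=1, p_8 = 1*21422 + 10883 = 32305, q_8 = 1*685 + 348 = 1033.
  i=9: a_9=3, p_9 = 3*32305 + 21422 = 118337, q_9 = 3*1033 + 685 = 3784.
Check: 118337^2 - 978*3784^2 = 14003645569 - 14003645568 = 1, so (x, y) = (118337, 3784) solves the equation, and by the theorem it is the least positive solution.

(x, y) = (118337, 3784)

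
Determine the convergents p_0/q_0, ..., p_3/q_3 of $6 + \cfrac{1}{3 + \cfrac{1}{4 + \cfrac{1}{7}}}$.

Using the convergent recurrence p_i = a_i*p_{i-1} + p_{i-2}, q_i = a_i*q_{i-1} + q_{i-2} with p_{-2}=0, p_{-1}=1, q_{-2}=1, q_{-1}=0:
  i=0: a_0=6, p_0 = 6*1 + 0 = 6, q_0 = 6*0 + 1 = 1.
  i=1: a_1=3, p_1 = 3*6 + 1 = 19, q_1 = 3*1 + 0 = 3.
  i=2: a_2=4, p_2 = 4*19 + 6 = 82, q_2 = 4*3 + 1 = 13.
  i=3: a_3=7, p_3 = 7*82 + 19 = 593, q_3 = 7*13 + 3 = 94.

6/1, 19/3, 82/13, 593/94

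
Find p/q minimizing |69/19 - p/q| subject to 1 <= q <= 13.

Expand x = 69/19 as a continued fraction with the Euclidean algorithm:
  69 = 3*19 + 12, so a_0 = 3.
  19 = 1*12 + 7, so a_1 = 1.
  12 = 1*7 + 5, so a_2 = 1.
  7 = 1*5 + 2, so a_3 = 1.
  5 = 2*2 + 1, so a_4 = 2.
  2 = 2*1 + 0, so a_5 = 2.
so x = [3; 1, 1, 1, 2, 2].
Convergents (p_i = a_i*p_{i-1} + p_{i-2}, q_i = a_i*q_{i-1} + q_{i-2} with p_{-2}=0, p_{-1}=1, q_{-2}=1, q_{-1}=0), until the denominator exceeds 13:
  i=0: a_0=3, p_0 = 3*1 + 0 = 3, q_0 = 3*0 + 1 = 1.
  i=1: a_1=1, p_1 = 1*3 + 1 = 4, q_1 = 1*1 + 0 = 1.
  i=2: a_2=1, p_2 = 1*4 + 3 = 7, q_2 = 1*1 + 1 = 2.
  i=3: a_3=1, p_3 = 1*7 + 4 = 11, q_3 = 1*2 + 1 = 3.
  i=4: a_4=2, p_4 = 2*11 + 7 = 29, q_4 = 2*3 + 2 = 8.
  i=5: a_5=2, p_5 = 2*29 + 11 = 69, q_5 = 2*8 + 3 = 19.
q_5 = 19 > 13, so the last convergent with denominator <= 13 is p_4/q_4 = 29/8.
The closest fraction with denominator <= 13 is either p_4/q_4 or the intermediate fraction (k*p_4 + p_3)/(k*q_4 + q_3) with the largest k >= 1 whose denominator stays <= 13; these approach x as k grows, and every other convergent or intermediate fraction in range is farther away.
Largest k: floor((13 - q_3)/q_4) = floor((13 - 3)/8) = 1.
That gives (1*29 + 11)/(1*8 + 3) = 40/11.
Compare the errors: |x - 29/8| = |69*8 - 29*19|/(19*8) = 1/152, and |x - 40/11| = |69*11 - 40*19|/(19*11) = 1/209.
Cross-multiplying, 1*152 = 152 < 209 = 1*209, so 1/209 is smaller: the intermediate fraction 40/11 is closer to x than 29/8.

40/11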